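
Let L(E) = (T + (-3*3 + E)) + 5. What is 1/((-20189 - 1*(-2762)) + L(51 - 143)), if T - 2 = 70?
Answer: -1/17451 ≈ -5.7303e-5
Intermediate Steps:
T = 72 (T = 2 + 70 = 72)
L(E) = 68 + E (L(E) = (72 + (-3*3 + E)) + 5 = (72 + (-9 + E)) + 5 = (63 + E) + 5 = 68 + E)
1/((-20189 - 1*(-2762)) + L(51 - 143)) = 1/((-20189 - 1*(-2762)) + (68 + (51 - 143))) = 1/((-20189 + 2762) + (68 - 92)) = 1/(-17427 - 24) = 1/(-17451) = -1/17451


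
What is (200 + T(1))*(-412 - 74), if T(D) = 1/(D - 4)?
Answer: -97038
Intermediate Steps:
T(D) = 1/(-4 + D)
(200 + T(1))*(-412 - 74) = (200 + 1/(-4 + 1))*(-412 - 74) = (200 + 1/(-3))*(-486) = (200 - ⅓)*(-486) = (599/3)*(-486) = -97038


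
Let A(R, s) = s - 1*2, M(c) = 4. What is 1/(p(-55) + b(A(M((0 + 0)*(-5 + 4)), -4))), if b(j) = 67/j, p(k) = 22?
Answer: 6/65 ≈ 0.092308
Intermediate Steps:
A(R, s) = -2 + s (A(R, s) = s - 2 = -2 + s)
1/(p(-55) + b(A(M((0 + 0)*(-5 + 4)), -4))) = 1/(22 + 67/(-2 - 4)) = 1/(22 + 67/(-6)) = 1/(22 + 67*(-⅙)) = 1/(22 - 67/6) = 1/(65/6) = 6/65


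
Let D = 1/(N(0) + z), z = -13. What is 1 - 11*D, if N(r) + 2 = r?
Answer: 26/15 ≈ 1.7333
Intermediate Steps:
N(r) = -2 + r
D = -1/15 (D = 1/((-2 + 0) - 13) = 1/(-2 - 13) = 1/(-15) = -1/15 ≈ -0.066667)
1 - 11*D = 1 - 11*(-1/15) = 1 + 11/15 = 26/15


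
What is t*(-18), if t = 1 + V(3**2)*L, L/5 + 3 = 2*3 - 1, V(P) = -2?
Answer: 342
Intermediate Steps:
L = 10 (L = -15 + 5*(2*3 - 1) = -15 + 5*(6 - 1) = -15 + 5*5 = -15 + 25 = 10)
t = -19 (t = 1 - 2*10 = 1 - 20 = -19)
t*(-18) = -19*(-18) = 342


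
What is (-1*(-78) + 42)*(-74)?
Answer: -8880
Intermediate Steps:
(-1*(-78) + 42)*(-74) = (78 + 42)*(-74) = 120*(-74) = -8880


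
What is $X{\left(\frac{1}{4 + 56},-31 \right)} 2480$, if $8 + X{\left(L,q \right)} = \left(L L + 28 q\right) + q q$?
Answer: $\frac{9486031}{45} \approx 2.108 \cdot 10^{5}$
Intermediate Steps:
$X{\left(L,q \right)} = -8 + L^{2} + q^{2} + 28 q$ ($X{\left(L,q \right)} = -8 + \left(\left(L L + 28 q\right) + q q\right) = -8 + \left(\left(L^{2} + 28 q\right) + q^{2}\right) = -8 + \left(L^{2} + q^{2} + 28 q\right) = -8 + L^{2} + q^{2} + 28 q$)
$X{\left(\frac{1}{4 + 56},-31 \right)} 2480 = \left(-8 + \left(\frac{1}{4 + 56}\right)^{2} + \left(-31\right)^{2} + 28 \left(-31\right)\right) 2480 = \left(-8 + \left(\frac{1}{60}\right)^{2} + 961 - 868\right) 2480 = \left(-8 + \frac{1}{3600} + 961 - 868\right) 2480 = \frac{306001}{3600} \cdot 2480 = \frac{9486031}{45}$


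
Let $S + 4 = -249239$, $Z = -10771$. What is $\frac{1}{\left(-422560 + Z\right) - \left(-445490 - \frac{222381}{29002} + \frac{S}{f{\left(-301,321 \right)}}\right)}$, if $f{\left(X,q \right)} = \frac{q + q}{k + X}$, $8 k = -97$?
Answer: $- \frac{24825712}{2715871550061} \approx -9.141 \cdot 10^{-6}$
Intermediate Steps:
$k = - \frac{97}{8}$ ($k = \frac{1}{8} \left(-97\right) = - \frac{97}{8} \approx -12.125$)
$f{\left(X,q \right)} = \frac{2 q}{- \frac{97}{8} + X}$ ($f{\left(X,q \right)} = \frac{q + q}{- \frac{97}{8} + X} = \frac{2 q}{- \frac{97}{8} + X}$)
$S = -249243$ ($S = -4 - 249239 = -249243$)
$\frac{1}{\left(-422560 + Z\right) - \left(-445490 - \frac{222381}{29002} + \frac{S}{f{\left(-301,321 \right)}}\right)} = \frac{1}{\left(-422560 - 10771\right) - \left(-445490 - \frac{222381}{29002} + \frac{208117905}{1712}\right)} = \frac{1}{-433331 - \left(-445490 - \frac{222381}{29002} + \frac{208117905}{1712}\right)} = \frac{1}{-433331 + \left(445490 - \left(- \frac{222381}{29002} - \frac{249243}{16 \cdot 321 \frac{1}{-2505}}\right)\right)} = \frac{1}{-433331 + \left(445490 - \left(- \frac{222381}{29002} - \frac{249243}{16 \cdot 321 \left(- \frac{1}{2505}\right)}\right)\right)} = \frac{1}{-433331 + \left(445490 - \left(- \frac{222381}{29002} - \frac{249243}{- \frac{1712}{835}}\right)\right)} = \frac{1}{-433331 + \left(445490 - \left(- \frac{222381}{29002} - - \frac{208117905}{1712}\right)\right)} = \frac{1}{-433331 + \left(445490 - \left(- \frac{222381}{29002} + \frac{208117905}{1712}\right)\right)} = \frac{1}{-433331 + \left(445490 - \frac{3017727382269}{24825712}\right)} = \frac{1}{-433331 + \frac{8041879056611}{24825712}} = \frac{1}{- \frac{2715871550061}{24825712}} = - \frac{24825712}{2715871550061}$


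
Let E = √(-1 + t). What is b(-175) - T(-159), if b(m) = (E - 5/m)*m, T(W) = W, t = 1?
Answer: 154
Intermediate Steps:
E = 0 (E = √(-1 + 1) = √0 = 0)
b(m) = -5 (b(m) = (0 - 5/m)*m = (-5/m)*m = -5)
b(-175) - T(-159) = -5 - 1*(-159) = -5 + 159 = 154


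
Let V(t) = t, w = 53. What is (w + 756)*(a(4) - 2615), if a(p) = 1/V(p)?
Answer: -8461331/4 ≈ -2.1153e+6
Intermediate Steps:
a(p) = 1/p
(w + 756)*(a(4) - 2615) = (53 + 756)*(1/4 - 2615) = 809*(¼ - 2615) = 809*(-10459/4) = -8461331/4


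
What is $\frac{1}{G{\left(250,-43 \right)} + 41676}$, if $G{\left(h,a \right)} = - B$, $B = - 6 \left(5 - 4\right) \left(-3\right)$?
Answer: $\frac{1}{41658} \approx 2.4005 \cdot 10^{-5}$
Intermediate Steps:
$B = 18$ ($B = - 6 \left(5 - 4\right) \left(-3\right) = \left(-6\right) 1 \left(-3\right) = \left(-6\right) \left(-3\right) = 18$)
$G{\left(h,a \right)} = -18$ ($G{\left(h,a \right)} = \left(-1\right) 18 = -18$)
$\frac{1}{G{\left(250,-43 \right)} + 41676} = \frac{1}{-18 + 41676} = \frac{1}{41658}$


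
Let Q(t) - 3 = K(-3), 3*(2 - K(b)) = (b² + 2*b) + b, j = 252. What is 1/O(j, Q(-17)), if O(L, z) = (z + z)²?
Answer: 1/100 ≈ 0.010000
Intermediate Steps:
K(b) = 2 - b - b²/3 (K(b) = 2 - ((b² + 2*b) + b)/3 = 2 - (b² + 3*b)/3 = 2 + (-b - b²/3) = 2 - b - b²/3)
Q(t) = 5 (Q(t) = 3 + (2 - 1*(-3) - ⅓*(-3)²) = 3 + (2 + 3 - ⅓*9) = 3 + (2 + 3 - 3) = 3 + 2 = 5)
O(L, z) = 4*z² (O(L, z) = (2*z)² = 4*z²)
1/O(j, Q(-17)) = 1/(4*5²) = 1/(4*25) = 1/100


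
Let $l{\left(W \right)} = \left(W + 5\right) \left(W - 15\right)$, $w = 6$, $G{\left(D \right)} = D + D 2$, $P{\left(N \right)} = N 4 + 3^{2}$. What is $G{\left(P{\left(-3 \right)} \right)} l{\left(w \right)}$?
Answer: $891$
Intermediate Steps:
$P{\left(N \right)} = 9 + 4 N$ ($P{\left(N \right)} = 4 N + 9 = 9 + 4 N$)
$G{\left(D \right)} = 3 D$ ($G{\left(D \right)} = D + 2 D = 3 D$)
$l{\left(W \right)} = \left(-15 + W\right) \left(5 + W\right)$ ($l{\left(W \right)} = \left(5 + W\right) \left(W - 15\right) = \left(5 + W\right) \left(-15 + W\right) = \left(-15 + W\right) \left(5 + W\right)$)
$G{\left(P{\left(-3 \right)} \right)} l{\left(w \right)} = 3 \left(9 + 4 \left(-3\right)\right) \left(-75 + 6^{2} - 60\right) = 3 \left(9 - 12\right) \left(-75 + 36 - 60\right) = 3 \left(-3\right) \left(-99\right) = \left(-9\right) \left(-99\right) = 891$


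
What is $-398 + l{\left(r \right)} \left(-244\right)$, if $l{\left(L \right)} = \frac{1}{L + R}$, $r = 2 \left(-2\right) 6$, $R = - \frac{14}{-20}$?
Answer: $- \frac{90294}{233} \approx -387.53$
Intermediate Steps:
$R = \frac{7}{10}$ ($R = \left(-14\right) \left(- \frac{1}{20}\right) = \frac{7}{10} \approx 0.7$)
$r = -24$ ($r = \left(-4\right) 6 = -24$)
$l{\left(L \right)} = \frac{1}{\frac{7}{10} + L}$ ($l{\left(L \right)} = \frac{1}{L + \frac{7}{10}} = \frac{1}{\frac{7}{10} + L}$)
$-398 + l{\left(r \right)} \left(-244\right) = -398 + \frac{10}{7 + 10 \left(-24\right)} \left(-244\right) = -398 + \frac{10}{7 - 240} \left(-244\right) = -398 + \frac{10}{-233} \left(-244\right) = -398 + 10 \left(- \frac{1}{233}\right) \left(-244\right) = -398 - - \frac{2440}{233} = -398 + \frac{2440}{233} = - \frac{90294}{233}$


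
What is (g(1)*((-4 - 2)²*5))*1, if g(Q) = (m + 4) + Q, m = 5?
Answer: 1800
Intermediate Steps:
g(Q) = 9 + Q (g(Q) = (5 + 4) + Q = 9 + Q)
(g(1)*((-4 - 2)²*5))*1 = ((9 + 1)*((-4 - 2)²*5))*1 = (10*((-6)²*5))*1 = (10*(36*5))*1 = (10*180)*1 = 1800*1 = 1800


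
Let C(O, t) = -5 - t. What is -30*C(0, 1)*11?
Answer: 1980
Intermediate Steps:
-30*C(0, 1)*11 = -30*(-5 - 1*1)*11 = -30*(-5 - 1)*11 = -30*(-6)*11 = 180*11 = 1980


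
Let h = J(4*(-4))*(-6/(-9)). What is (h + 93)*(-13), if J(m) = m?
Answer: -3211/3 ≈ -1070.3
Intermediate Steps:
h = -32/3 (h = (4*(-4))*(-6/(-9)) = -(-96)*(-1)/9 = -16*⅔ = -32/3 ≈ -10.667)
(h + 93)*(-13) = (-32/3 + 93)*(-13) = (247/3)*(-13) = -3211/3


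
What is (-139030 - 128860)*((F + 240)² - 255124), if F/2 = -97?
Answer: 67778313120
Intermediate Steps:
F = -194 (F = 2*(-97) = -194)
(-139030 - 128860)*((F + 240)² - 255124) = (-139030 - 128860)*((-194 + 240)² - 255124) = -267890*(46² - 255124) = -267890*(2116 - 255124) = -267890*(-253008) = 67778313120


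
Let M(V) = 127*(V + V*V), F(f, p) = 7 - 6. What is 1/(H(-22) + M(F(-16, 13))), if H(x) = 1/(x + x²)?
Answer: 462/117349 ≈ 0.0039370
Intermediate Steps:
F(f, p) = 1
M(V) = 127*V + 127*V² (M(V) = 127*(V + V²) = 127*V + 127*V²)
1/(H(-22) + M(F(-16, 13))) = 1/(1/((-22)*(1 - 22)) + 127*1*(1 + 1)) = 1/(-1/22/(-21) + 127*1*2) = 1/(-1/22*(-1/21) + 254) = 1/(1/462 + 254) = 1/(117349/462) = 462/117349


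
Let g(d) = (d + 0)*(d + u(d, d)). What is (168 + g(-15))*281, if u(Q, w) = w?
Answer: 173658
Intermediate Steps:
g(d) = 2*d² (g(d) = (d + 0)*(d + d) = d*(2*d) = 2*d²)
(168 + g(-15))*281 = (168 + 2*(-15)²)*281 = (168 + 2*225)*281 = (168 + 450)*281 = 618*281 = 173658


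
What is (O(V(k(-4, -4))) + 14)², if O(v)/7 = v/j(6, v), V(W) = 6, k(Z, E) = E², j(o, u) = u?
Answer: 441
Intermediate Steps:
O(v) = 7 (O(v) = 7*(v/v) = 7*1 = 7)
(O(V(k(-4, -4))) + 14)² = (7 + 14)² = 21² = 441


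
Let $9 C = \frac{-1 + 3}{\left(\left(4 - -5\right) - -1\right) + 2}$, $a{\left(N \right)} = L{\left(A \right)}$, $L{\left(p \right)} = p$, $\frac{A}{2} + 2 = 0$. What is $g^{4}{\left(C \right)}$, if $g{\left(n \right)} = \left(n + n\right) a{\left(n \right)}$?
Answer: $\frac{256}{531441} \approx 0.00048171$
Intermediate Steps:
$A = -4$ ($A = -4 + 2 \cdot 0 = -4 + 0 = -4$)
$a{\left(N \right)} = -4$
$C = \frac{1}{54}$ ($C = \frac{\left(-1 + 3\right) \frac{1}{\left(\left(4 - -5\right) - -1\right) + 2}}{9} = \frac{2 \frac{1}{\left(\left(4 + 5\right) + 1\right) + 2}}{9} = \frac{2 \frac{1}{\left(9 + 1\right) + 2}}{9} = \frac{2 \frac{1}{10 + 2}}{9} = \frac{2 \cdot \frac{1}{12}}{9} = \frac{1}{9} \cdot \frac{1}{6} = \frac{1}{54} \approx 0.018519$)
$g{\left(n \right)} = - 8 n$ ($g{\left(n \right)} = \left(n + n\right) \left(-4\right) = 2 n \left(-4\right) = - 8 n$)
$g^{4}{\left(C \right)} = \left(\left(-8\right) \frac{1}{54}\right)^{4} = \left(- \frac{4}{27}\right)^{4} = \frac{256}{531441}$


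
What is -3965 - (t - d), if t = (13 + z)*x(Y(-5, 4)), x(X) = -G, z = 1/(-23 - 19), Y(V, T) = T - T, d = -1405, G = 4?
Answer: -111680/21 ≈ -5318.1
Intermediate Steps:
Y(V, T) = 0
z = -1/42 (z = 1/(-42) = -1/42 ≈ -0.023810)
x(X) = -4 (x(X) = -1*4 = -4)
t = -1090/21 (t = (13 - 1/42)*(-4) = (545/42)*(-4) = -1090/21 ≈ -51.905)
-3965 - (t - d) = -3965 - (-1090/21 - 1*(-1405)) = -3965 - (-1090/21 + 1405) = -3965 - 1*28415/21 = -3965 - 28415/21 = -111680/21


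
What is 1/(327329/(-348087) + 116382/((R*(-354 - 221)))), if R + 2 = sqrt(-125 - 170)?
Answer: 4952929359873553575/1621239006556378691831 - 8108289918761630850*I*sqrt(295)/1621239006556378691831 ≈ 0.003055 - 0.0859*I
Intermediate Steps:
R = -2 + I*sqrt(295) (R = -2 + sqrt(-125 - 170) = -2 + sqrt(-295) = -2 + I*sqrt(295) ≈ -2.0 + 17.176*I)
1/(327329/(-348087) + 116382/((R*(-354 - 221)))) = 1/(327329/(-348087) + 116382/(((-2 + I*sqrt(295))*(-354 - 221)))) = 1/(327329*(-1/348087) + 116382/(((-2 + I*sqrt(295))*(-575)))) = 1/(-327329/348087 + 116382/(1150 - 575*I*sqrt(295)))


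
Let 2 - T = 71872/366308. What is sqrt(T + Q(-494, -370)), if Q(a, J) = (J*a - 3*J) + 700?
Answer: 12*sqrt(10750353519878)/91577 ≈ 429.64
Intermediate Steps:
Q(a, J) = 700 - 3*J + J*a (Q(a, J) = (-3*J + J*a) + 700 = 700 - 3*J + J*a)
T = 165186/91577 (T = 2 - 71872/366308 = 2 - 1*17968/91577 = 2 - 17968/91577 = 165186/91577 ≈ 1.8038)
sqrt(T + Q(-494, -370)) = sqrt(165186/91577 + (700 - 3*(-370) - 370*(-494))) = sqrt(165186/91577 + (700 + 1110 + 182780)) = sqrt(165186/91577 + 184590) = sqrt(16904363616/91577) = 12*sqrt(10750353519878)/91577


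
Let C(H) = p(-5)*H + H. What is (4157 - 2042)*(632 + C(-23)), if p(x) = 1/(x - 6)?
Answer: 14217030/11 ≈ 1.2925e+6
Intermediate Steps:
p(x) = 1/(-6 + x)
C(H) = 10*H/11 (C(H) = H/(-6 - 5) + H = H/(-11) + H = -H/11 + H = 10*H/11)
(4157 - 2042)*(632 + C(-23)) = (4157 - 2042)*(632 + (10/11)*(-23)) = 2115*(632 - 230/11) = 2115*(6722/11) = 14217030/11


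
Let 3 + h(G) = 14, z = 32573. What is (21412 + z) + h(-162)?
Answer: 53996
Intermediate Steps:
h(G) = 11 (h(G) = -3 + 14 = 11)
(21412 + z) + h(-162) = (21412 + 32573) + 11 = 53985 + 11 = 53996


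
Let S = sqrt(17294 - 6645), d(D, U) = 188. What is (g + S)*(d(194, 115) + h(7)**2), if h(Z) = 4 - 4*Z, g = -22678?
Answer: -17325992 + 764*sqrt(10649) ≈ -1.7247e+7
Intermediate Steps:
S = sqrt(10649) ≈ 103.19
(g + S)*(d(194, 115) + h(7)**2) = (-22678 + sqrt(10649))*(188 + (4 - 4*7)**2) = (-22678 + sqrt(10649))*(188 + (4 - 28)**2) = (-22678 + sqrt(10649))*(188 + (-24)**2) = (-22678 + sqrt(10649))*(188 + 576) = (-22678 + sqrt(10649))*764 = -17325992 + 764*sqrt(10649)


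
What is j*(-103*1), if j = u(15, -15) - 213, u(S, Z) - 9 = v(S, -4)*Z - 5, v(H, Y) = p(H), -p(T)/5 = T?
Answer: -94348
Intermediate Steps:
p(T) = -5*T
v(H, Y) = -5*H
u(S, Z) = 4 - 5*S*Z (u(S, Z) = 9 + ((-5*S)*Z - 5) = 9 + (-5*S*Z - 5) = 9 + (-5 - 5*S*Z) = 4 - 5*S*Z)
j = 916 (j = (4 - 5*15*(-15)) - 213 = (4 + 1125) - 213 = 1129 - 213 = 916)
j*(-103*1) = 916*(-103*1) = 916*(-103) = -94348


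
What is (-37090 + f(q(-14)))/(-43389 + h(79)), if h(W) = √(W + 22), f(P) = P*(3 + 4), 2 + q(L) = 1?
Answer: 1609601733/1882605220 + 37097*√101/1882605220 ≈ 0.85518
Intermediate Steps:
q(L) = -1 (q(L) = -2 + 1 = -1)
f(P) = 7*P (f(P) = P*7 = 7*P)
h(W) = √(22 + W)
(-37090 + f(q(-14)))/(-43389 + h(79)) = (-37090 + 7*(-1))/(-43389 + √(22 + 79)) = (-37090 - 7)/(-43389 + √101) = -37097/(-43389 + √101)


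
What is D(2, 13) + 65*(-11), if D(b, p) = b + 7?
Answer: -706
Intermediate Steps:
D(b, p) = 7 + b
D(2, 13) + 65*(-11) = (7 + 2) + 65*(-11) = 9 - 715 = -706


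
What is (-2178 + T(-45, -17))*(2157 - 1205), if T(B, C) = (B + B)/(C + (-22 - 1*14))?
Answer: -109807488/53 ≈ -2.0718e+6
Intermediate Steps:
T(B, C) = 2*B/(-36 + C) (T(B, C) = (2*B)/(C + (-22 - 14)) = (2*B)/(C - 36) = (2*B)/(-36 + C) = 2*B/(-36 + C))
(-2178 + T(-45, -17))*(2157 - 1205) = (-2178 + 2*(-45)/(-36 - 17))*(2157 - 1205) = (-2178 + 2*(-45)/(-53))*952 = (-2178 + 2*(-45)*(-1/53))*952 = (-2178 + 90/53)*952 = -115344/53*952 = -109807488/53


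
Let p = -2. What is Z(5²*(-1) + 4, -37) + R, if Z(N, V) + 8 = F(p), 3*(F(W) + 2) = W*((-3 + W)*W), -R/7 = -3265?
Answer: 68515/3 ≈ 22838.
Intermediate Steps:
R = 22855 (R = -7*(-3265) = 22855)
F(W) = -2 + W²*(-3 + W)/3 (F(W) = -2 + (W*((-3 + W)*W))/3 = -2 + (W*(W*(-3 + W)))/3 = -2 + (W²*(-3 + W))/3 = -2 + W²*(-3 + W)/3)
Z(N, V) = -50/3 (Z(N, V) = -8 + (-2 - 1*(-2)² + (⅓)*(-2)³) = -8 + (-2 - 1*4 + (⅓)*(-8)) = -8 + (-2 - 4 - 8/3) = -8 - 26/3 = -50/3)
Z(5²*(-1) + 4, -37) + R = -50/3 + 22855 = 68515/3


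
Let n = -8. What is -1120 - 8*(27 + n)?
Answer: -1272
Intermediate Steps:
-1120 - 8*(27 + n) = -1120 - 8*(27 - 8) = -1120 - 8*19 = -1120 - 152 = -1272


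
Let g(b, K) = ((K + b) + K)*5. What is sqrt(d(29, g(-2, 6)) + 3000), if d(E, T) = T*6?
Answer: 10*sqrt(33) ≈ 57.446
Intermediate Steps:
g(b, K) = 5*b + 10*K (g(b, K) = (b + 2*K)*5 = 5*b + 10*K)
d(E, T) = 6*T
sqrt(d(29, g(-2, 6)) + 3000) = sqrt(6*(5*(-2) + 10*6) + 3000) = sqrt(6*(-10 + 60) + 3000) = sqrt(6*50 + 3000) = sqrt(300 + 3000) = sqrt(3300) = 10*sqrt(33)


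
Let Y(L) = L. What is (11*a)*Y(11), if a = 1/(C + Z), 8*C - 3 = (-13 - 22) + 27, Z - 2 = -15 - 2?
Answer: -968/125 ≈ -7.7440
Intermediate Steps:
Z = -15 (Z = 2 + (-15 - 2) = 2 - 17 = -15)
C = -5/8 (C = 3/8 + ((-13 - 22) + 27)/8 = 3/8 + (-35 + 27)/8 = 3/8 + (⅛)*(-8) = 3/8 - 1 = -5/8 ≈ -0.62500)
a = -8/125 (a = 1/(-5/8 - 15) = 1/(-125/8) = -8/125 ≈ -0.064000)
(11*a)*Y(11) = (11*(-8/125))*11 = -88/125*11 = -968/125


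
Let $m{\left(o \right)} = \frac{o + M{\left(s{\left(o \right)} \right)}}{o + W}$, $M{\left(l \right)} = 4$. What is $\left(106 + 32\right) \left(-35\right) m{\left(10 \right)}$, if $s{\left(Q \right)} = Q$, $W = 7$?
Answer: $- \frac{67620}{17} \approx -3977.6$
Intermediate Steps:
$m{\left(o \right)} = \frac{4 + o}{7 + o}$ ($m{\left(o \right)} = \frac{o + 4}{o + 7} = \frac{4 + o}{7 + o}$)
$\left(106 + 32\right) \left(-35\right) m{\left(10 \right)} = \left(106 + 32\right) \left(-35\right) \frac{4 + 10}{7 + 10} = 138 \left(-35\right) \frac{1}{17} \cdot 14 = - 4830 \cdot \frac{1}{17} \cdot 14 = \left(-4830\right) \frac{14}{17} = - \frac{67620}{17}$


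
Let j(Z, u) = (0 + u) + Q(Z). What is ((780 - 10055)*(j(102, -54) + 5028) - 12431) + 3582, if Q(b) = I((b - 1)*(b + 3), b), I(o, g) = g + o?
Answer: -145450124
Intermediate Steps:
Q(b) = b + (-1 + b)*(3 + b) (Q(b) = b + (b - 1)*(b + 3) = b + (-1 + b)*(3 + b))
j(Z, u) = -3 + u + Z**2 + 3*Z (j(Z, u) = (0 + u) + (-3 + Z**2 + 3*Z) = u + (-3 + Z**2 + 3*Z) = -3 + u + Z**2 + 3*Z)
((780 - 10055)*(j(102, -54) + 5028) - 12431) + 3582 = ((780 - 10055)*((-3 - 54 + 102**2 + 3*102) + 5028) - 12431) + 3582 = (-9275*((-3 - 54 + 10404 + 306) + 5028) - 12431) + 3582 = (-9275*(10653 + 5028) - 12431) + 3582 = (-9275*15681 - 12431) + 3582 = (-145441275 - 12431) + 3582 = -145453706 + 3582 = -145450124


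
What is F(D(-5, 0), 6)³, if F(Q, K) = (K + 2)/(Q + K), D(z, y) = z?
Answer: 512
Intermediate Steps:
F(Q, K) = (2 + K)/(K + Q)
F(D(-5, 0), 6)³ = ((2 + 6)/(6 - 5))³ = (8/1)³ = (1*8)³ = 8³ = 512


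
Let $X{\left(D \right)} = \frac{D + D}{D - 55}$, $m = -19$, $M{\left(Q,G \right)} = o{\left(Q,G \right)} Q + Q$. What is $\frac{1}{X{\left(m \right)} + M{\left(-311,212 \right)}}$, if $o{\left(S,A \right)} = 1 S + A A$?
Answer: $- \frac{37}{513603419} \approx -7.204 \cdot 10^{-8}$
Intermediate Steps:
$o{\left(S,A \right)} = S + A^{2}$
$M{\left(Q,G \right)} = Q + Q \left(Q + G^{2}\right)$ ($M{\left(Q,G \right)} = \left(Q + G^{2}\right) Q + Q = Q \left(Q + G^{2}\right) + Q = Q + Q \left(Q + G^{2}\right)$)
$X{\left(D \right)} = \frac{2 D}{-55 + D}$
$\frac{1}{X{\left(m \right)} + M{\left(-311,212 \right)}} = \frac{1}{2 \left(-19\right) \frac{1}{-55 - 19} - 311 \left(1 - 311 + 212^{2}\right)} = \frac{1}{2 \left(-19\right) \frac{1}{-74} - 311 \left(1 - 311 + 44944\right)} = \frac{1}{2 \left(-19\right) \left(- \frac{1}{74}\right) - 13881174} = \frac{1}{\frac{19}{37} - 13881174} = \frac{1}{- \frac{513603419}{37}} = - \frac{37}{513603419}$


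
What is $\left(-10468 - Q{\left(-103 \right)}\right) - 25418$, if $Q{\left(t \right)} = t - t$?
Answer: $-35886$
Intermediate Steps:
$Q{\left(t \right)} = 0$
$\left(-10468 - Q{\left(-103 \right)}\right) - 25418 = \left(-10468 - 0\right) - 25418 = \left(-10468 + 0\right) - 25418 = -10468 - 25418 = -35886$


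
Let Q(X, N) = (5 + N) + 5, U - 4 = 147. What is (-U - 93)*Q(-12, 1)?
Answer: -2684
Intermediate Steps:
U = 151 (U = 4 + 147 = 151)
Q(X, N) = 10 + N
(-U - 93)*Q(-12, 1) = (-1*151 - 93)*(10 + 1) = (-151 - 93)*11 = -244*11 = -2684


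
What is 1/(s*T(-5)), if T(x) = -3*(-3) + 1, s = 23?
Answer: 1/230 ≈ 0.0043478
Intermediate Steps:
T(x) = 10 (T(x) = 9 + 1 = 10)
1/(s*T(-5)) = 1/(23*10) = 1/230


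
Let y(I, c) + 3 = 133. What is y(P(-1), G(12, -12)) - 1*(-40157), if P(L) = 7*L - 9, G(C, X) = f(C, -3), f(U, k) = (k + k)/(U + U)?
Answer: 40287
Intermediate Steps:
f(U, k) = k/U (f(U, k) = (2*k)/((2*U)) = (2*k)*(1/(2*U)) = k/U)
G(C, X) = -3/C
P(L) = -9 + 7*L
y(I, c) = 130 (y(I, c) = -3 + 133 = 130)
y(P(-1), G(12, -12)) - 1*(-40157) = 130 - 1*(-40157) = 130 + 40157 = 40287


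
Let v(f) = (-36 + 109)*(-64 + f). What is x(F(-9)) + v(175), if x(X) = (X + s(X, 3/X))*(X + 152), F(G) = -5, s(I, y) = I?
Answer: 6633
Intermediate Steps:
v(f) = -4672 + 73*f (v(f) = 73*(-64 + f) = -4672 + 73*f)
x(X) = 2*X*(152 + X) (x(X) = (X + X)*(X + 152) = (2*X)*(152 + X) = 2*X*(152 + X))
x(F(-9)) + v(175) = 2*(-5)*(152 - 5) + (-4672 + 73*175) = 2*(-5)*147 + (-4672 + 12775) = -1470 + 8103 = 6633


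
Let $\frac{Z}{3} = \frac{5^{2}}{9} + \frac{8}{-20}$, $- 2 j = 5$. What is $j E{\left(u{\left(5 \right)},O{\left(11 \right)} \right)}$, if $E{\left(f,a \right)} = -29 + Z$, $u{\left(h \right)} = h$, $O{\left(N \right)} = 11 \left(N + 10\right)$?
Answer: $\frac{164}{3} \approx 54.667$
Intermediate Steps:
$j = - \frac{5}{2}$ ($j = \left(- \frac{1}{2}\right) 5 = - \frac{5}{2} \approx -2.5$)
$O{\left(N \right)} = 110 + 11 N$ ($O{\left(N \right)} = 11 \left(10 + N\right) = 110 + 11 N$)
$Z = \frac{107}{15}$ ($Z = 3 \left(\frac{5^{2}}{9} + \frac{8}{-20}\right) = 3 \left(25 \cdot \frac{1}{9} + 8 \left(- \frac{1}{20}\right)\right) = 3 \left(\frac{25}{9} - \frac{2}{5}\right) = 3 \cdot \frac{107}{45} = \frac{107}{15} \approx 7.1333$)
$E{\left(f,a \right)} = - \frac{328}{15}$ ($E{\left(f,a \right)} = -29 + \frac{107}{15} = - \frac{328}{15}$)
$j E{\left(u{\left(5 \right)},O{\left(11 \right)} \right)} = \left(- \frac{5}{2}\right) \left(- \frac{328}{15}\right) = \frac{164}{3}$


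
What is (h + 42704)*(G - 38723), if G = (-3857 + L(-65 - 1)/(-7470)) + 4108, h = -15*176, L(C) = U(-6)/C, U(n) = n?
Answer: -63326044635712/41085 ≈ -1.5413e+9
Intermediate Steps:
L(C) = -6/C
h = -2640
G = 20624669/82170 (G = (-3857 - 6/(-65 - 1)/(-7470)) + 4108 = (-3857 - 6/(-66)*(-1/7470)) + 4108 = (-3857 - 6*(-1/66)*(-1/7470)) + 4108 = (-3857 + (1/11)*(-1/7470)) + 4108 = (-3857 - 1/82170) + 4108 = -316929691/82170 + 4108 = 20624669/82170 ≈ 251.00)
(h + 42704)*(G - 38723) = (-2640 + 42704)*(20624669/82170 - 38723) = 40064*(-3161244241/82170) = -63326044635712/41085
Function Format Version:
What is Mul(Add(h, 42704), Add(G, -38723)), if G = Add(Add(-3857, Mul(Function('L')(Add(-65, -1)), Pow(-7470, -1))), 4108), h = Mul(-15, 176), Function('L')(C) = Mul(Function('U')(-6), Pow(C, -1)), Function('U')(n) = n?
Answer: Rational(-63326044635712, 41085) ≈ -1.5413e+9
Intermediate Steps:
Function('L')(C) = Mul(-6, Pow(C, -1))
h = -2640
G = Rational(20624669, 82170) (G = Add(Add(-3857, Mul(Mul(-6, Pow(Add(-65, -1), -1)), Pow(-7470, -1))), 4108) = Add(Add(-3857, Mul(Mul(-6, Pow(-66, -1)), Rational(-1, 7470))), 4108) = Add(Add(-3857, Mul(Mul(-6, Rational(-1, 66)), Rational(-1, 7470))), 4108) = Add(Add(-3857, Mul(Rational(1, 11), Rational(-1, 7470))), 4108) = Add(Add(-3857, Rational(-1, 82170)), 4108) = Add(Rational(-316929691, 82170), 4108) = Rational(20624669, 82170) ≈ 251.00)
Mul(Add(h, 42704), Add(G, -38723)) = Mul(Add(-2640, 42704), Add(Rational(20624669, 82170), -38723)) = Mul(40064, Rational(-3161244241, 82170)) = Rational(-63326044635712, 41085)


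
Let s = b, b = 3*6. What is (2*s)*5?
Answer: 180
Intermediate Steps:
b = 18
s = 18
(2*s)*5 = (2*18)*5 = 36*5 = 180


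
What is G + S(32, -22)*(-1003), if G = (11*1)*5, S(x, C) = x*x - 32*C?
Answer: -1733129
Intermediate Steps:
S(x, C) = x² - 32*C
G = 55 (G = 11*5 = 55)
G + S(32, -22)*(-1003) = 55 + (32² - 32*(-22))*(-1003) = 55 + (1024 + 704)*(-1003) = 55 + 1728*(-1003) = 55 - 1733184 = -1733129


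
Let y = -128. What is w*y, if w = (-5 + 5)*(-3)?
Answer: 0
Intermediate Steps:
w = 0 (w = 0*(-3) = 0)
w*y = 0*(-128) = 0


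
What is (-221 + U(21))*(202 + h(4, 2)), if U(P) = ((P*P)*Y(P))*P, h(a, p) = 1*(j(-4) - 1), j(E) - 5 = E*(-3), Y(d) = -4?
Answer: -8123770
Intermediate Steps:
j(E) = 5 - 3*E (j(E) = 5 + E*(-3) = 5 - 3*E)
h(a, p) = 16 (h(a, p) = 1*((5 - 3*(-4)) - 1) = 1*((5 + 12) - 1) = 1*(17 - 1) = 1*16 = 16)
U(P) = -4*P³ (U(P) = ((P*P)*(-4))*P = (P²*(-4))*P = (-4*P²)*P = -4*P³)
(-221 + U(21))*(202 + h(4, 2)) = (-221 - 4*21³)*(202 + 16) = (-221 - 4*9261)*218 = (-221 - 37044)*218 = -37265*218 = -8123770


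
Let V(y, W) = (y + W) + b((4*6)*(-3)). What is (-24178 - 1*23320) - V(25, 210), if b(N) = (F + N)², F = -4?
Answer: -53509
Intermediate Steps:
b(N) = (-4 + N)²
V(y, W) = 5776 + W + y (V(y, W) = (y + W) + (-4 + (4*6)*(-3))² = (W + y) + (-4 + 24*(-3))² = (W + y) + (-4 - 72)² = (W + y) + (-76)² = (W + y) + 5776 = 5776 + W + y)
(-24178 - 1*23320) - V(25, 210) = (-24178 - 1*23320) - (5776 + 210 + 25) = (-24178 - 23320) - 1*6011 = -47498 - 6011 = -53509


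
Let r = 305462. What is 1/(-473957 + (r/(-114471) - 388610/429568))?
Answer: -24586539264/11653050240585511 ≈ -2.1099e-6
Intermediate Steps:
1/(-473957 + (r/(-114471) - 388610/429568)) = 1/(-473957 + (305462/(-114471) - 388610/429568)) = 1/(-473957 + (305462*(-1/114471) - 388610*1/429568)) = 1/(-473957 + (-305462/114471 - 194305/214784)) = 1/(-473957 - 87850637863/24586539264) = 1/(-11653050240585511/24586539264) = -24586539264/11653050240585511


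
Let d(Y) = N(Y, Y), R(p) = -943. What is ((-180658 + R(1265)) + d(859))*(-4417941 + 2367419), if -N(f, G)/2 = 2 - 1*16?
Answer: 372319431106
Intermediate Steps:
N(f, G) = 28 (N(f, G) = -2*(2 - 1*16) = -2*(2 - 16) = -2*(-14) = 28)
d(Y) = 28
((-180658 + R(1265)) + d(859))*(-4417941 + 2367419) = ((-180658 - 943) + 28)*(-4417941 + 2367419) = (-181601 + 28)*(-2050522) = -181573*(-2050522) = 372319431106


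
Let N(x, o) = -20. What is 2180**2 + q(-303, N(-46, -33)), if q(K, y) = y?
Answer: 4752380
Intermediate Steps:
2180**2 + q(-303, N(-46, -33)) = 2180**2 - 20 = 4752400 - 20 = 4752380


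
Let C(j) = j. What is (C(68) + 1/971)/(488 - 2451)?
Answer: -66029/1906073 ≈ -0.034641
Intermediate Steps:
(C(68) + 1/971)/(488 - 2451) = (68 + 1/971)/(488 - 2451) = (68 + 1/971)/(-1963) = (66029/971)*(-1/1963) = -66029/1906073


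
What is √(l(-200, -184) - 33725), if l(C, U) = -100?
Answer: 5*I*√1353 ≈ 183.92*I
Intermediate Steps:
√(l(-200, -184) - 33725) = √(-100 - 33725) = √(-33825) = 5*I*√1353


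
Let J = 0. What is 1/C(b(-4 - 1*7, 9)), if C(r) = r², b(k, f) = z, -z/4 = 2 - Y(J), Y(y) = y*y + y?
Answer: 1/64 ≈ 0.015625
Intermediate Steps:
Y(y) = y + y² (Y(y) = y² + y = y + y²)
z = -8 (z = -4*(2 - 0*(1 + 0)) = -4*(2 - 0) = -4*(2 - 1*0) = -4*(2 + 0) = -4*2 = -8)
b(k, f) = -8
1/C(b(-4 - 1*7, 9)) = 1/((-8)²) = 1/64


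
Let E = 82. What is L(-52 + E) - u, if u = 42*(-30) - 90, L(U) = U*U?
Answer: 2250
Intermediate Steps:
L(U) = U²
u = -1350 (u = -1260 - 90 = -1350)
L(-52 + E) - u = (-52 + 82)² - 1*(-1350) = 30² + 1350 = 900 + 1350 = 2250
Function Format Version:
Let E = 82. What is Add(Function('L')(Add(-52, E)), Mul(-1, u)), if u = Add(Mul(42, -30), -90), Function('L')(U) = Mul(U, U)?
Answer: 2250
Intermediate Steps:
Function('L')(U) = Pow(U, 2)
u = -1350 (u = Add(-1260, -90) = -1350)
Add(Function('L')(Add(-52, E)), Mul(-1, u)) = Add(Pow(Add(-52, 82), 2), Mul(-1, -1350)) = Add(Pow(30, 2), 1350) = Add(900, 1350) = 2250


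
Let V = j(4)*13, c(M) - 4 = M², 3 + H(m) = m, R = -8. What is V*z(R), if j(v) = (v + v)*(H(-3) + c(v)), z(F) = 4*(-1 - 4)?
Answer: -29120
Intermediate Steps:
H(m) = -3 + m
c(M) = 4 + M²
z(F) = -20 (z(F) = 4*(-5) = -20)
j(v) = 2*v*(-2 + v²) (j(v) = (v + v)*((-3 - 3) + (4 + v²)) = (2*v)*(-6 + (4 + v²)) = (2*v)*(-2 + v²) = 2*v*(-2 + v²))
V = 1456 (V = (2*4*(-2 + 4²))*13 = (2*4*(-2 + 16))*13 = (2*4*14)*13 = 112*13 = 1456)
V*z(R) = 1456*(-20) = -29120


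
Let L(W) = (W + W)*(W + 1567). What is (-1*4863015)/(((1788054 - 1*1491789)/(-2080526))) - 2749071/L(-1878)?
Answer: 262634748287264965/7690486372 ≈ 3.4151e+7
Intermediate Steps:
L(W) = 2*W*(1567 + W) (L(W) = (2*W)*(1567 + W) = 2*W*(1567 + W))
(-1*4863015)/(((1788054 - 1*1491789)/(-2080526))) - 2749071/L(-1878) = (-1*4863015)/(((1788054 - 1*1491789)/(-2080526))) - 2749071*(-1/(3756*(1567 - 1878))) = -4863015*(-2080526/(1788054 - 1491789)) - 2749071/(2*(-1878)*(-311)) = -4863015/(296265*(-1/2080526)) - 2749071/1168116 = -4863015/(-296265/2080526) - 2749071*1/1168116 = -4863015*(-2080526/296265) - 916357/389372 = 674508609726/19751 - 916357/389372 = 262634748287264965/7690486372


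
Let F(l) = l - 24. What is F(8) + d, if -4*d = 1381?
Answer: -1445/4 ≈ -361.25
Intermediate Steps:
d = -1381/4 (d = -1/4*1381 = -1381/4 ≈ -345.25)
F(l) = -24 + l
F(8) + d = (-24 + 8) - 1381/4 = -16 - 1381/4 = -1445/4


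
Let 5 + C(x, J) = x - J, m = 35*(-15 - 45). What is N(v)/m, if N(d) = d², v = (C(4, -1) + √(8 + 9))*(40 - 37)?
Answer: -51/700 ≈ -0.072857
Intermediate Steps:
m = -2100 (m = 35*(-60) = -2100)
C(x, J) = -5 + x - J (C(x, J) = -5 + (x - J) = -5 + x - J)
v = 3*√17 (v = ((-5 + 4 - 1*(-1)) + √(8 + 9))*(40 - 37) = ((-5 + 4 + 1) + √17)*3 = (0 + √17)*3 = √17*3 = 3*√17 ≈ 12.369)
N(v)/m = (3*√17)²/(-2100) = 153*(-1/2100) = -51/700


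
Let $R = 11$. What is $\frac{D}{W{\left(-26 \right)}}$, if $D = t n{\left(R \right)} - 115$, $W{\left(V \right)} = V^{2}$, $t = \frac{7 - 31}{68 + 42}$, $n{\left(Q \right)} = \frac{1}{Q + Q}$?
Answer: $- \frac{69581}{408980} \approx -0.17013$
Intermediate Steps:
$n{\left(Q \right)} = \frac{1}{2 Q}$
$t = - \frac{12}{55}$ ($t = - \frac{24}{110} = \left(-24\right) \frac{1}{110} = - \frac{12}{55} \approx -0.21818$)
$D = - \frac{69581}{605}$ ($D = - \frac{12 \frac{1}{2 \cdot 11}}{55} - 115 = - \frac{12 \cdot \frac{1}{2} \cdot \frac{1}{11}}{55} - 115 = \left(- \frac{12}{55}\right) \frac{1}{22} - 115 = - \frac{6}{605} - 115 = - \frac{69581}{605} \approx -115.01$)
$\frac{D}{W{\left(-26 \right)}} = - \frac{69581}{605 \left(-26\right)^{2}} = - \frac{69581}{605 \cdot 676} = \left(- \frac{69581}{605}\right) \frac{1}{676} = - \frac{69581}{408980}$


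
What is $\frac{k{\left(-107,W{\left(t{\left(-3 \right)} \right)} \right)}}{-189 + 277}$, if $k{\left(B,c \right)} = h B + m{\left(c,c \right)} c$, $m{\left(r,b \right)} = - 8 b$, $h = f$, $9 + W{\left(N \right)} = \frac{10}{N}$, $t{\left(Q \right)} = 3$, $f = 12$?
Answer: $- \frac{3467}{198} \approx -17.51$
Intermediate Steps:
$W{\left(N \right)} = -9 + \frac{10}{N}$
$h = 12$
$k{\left(B,c \right)} = - 8 c^{2} + 12 B$ ($k{\left(B,c \right)} = 12 B + - 8 c c = 12 B - 8 c^{2} = - 8 c^{2} + 12 B$)
$\frac{k{\left(-107,W{\left(t{\left(-3 \right)} \right)} \right)}}{-189 + 277} = \frac{- 8 \left(-9 + \frac{10}{3}\right)^{2} + 12 \left(-107\right)}{-189 + 277} = \frac{- 8 \left(-9 + 10 \cdot \frac{1}{3}\right)^{2} - 1284}{88} = \left(- 8 \left(-9 + \frac{10}{3}\right)^{2} - 1284\right) \frac{1}{88} = \left(- 8 \left(- \frac{17}{3}\right)^{2} - 1284\right) \frac{1}{88} = \left(\left(-8\right) \frac{289}{9} - 1284\right) \frac{1}{88} = \left(- \frac{2312}{9} - 1284\right) \frac{1}{88} = \left(- \frac{13868}{9}\right) \frac{1}{88} = - \frac{3467}{198}$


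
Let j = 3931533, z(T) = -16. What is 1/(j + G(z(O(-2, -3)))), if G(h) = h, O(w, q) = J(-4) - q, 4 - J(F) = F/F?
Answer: 1/3931517 ≈ 2.5435e-7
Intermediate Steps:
J(F) = 3 (J(F) = 4 - F/F = 4 - 1*1 = 4 - 1 = 3)
O(w, q) = 3 - q
1/(j + G(z(O(-2, -3)))) = 1/(3931533 - 16) = 1/3931517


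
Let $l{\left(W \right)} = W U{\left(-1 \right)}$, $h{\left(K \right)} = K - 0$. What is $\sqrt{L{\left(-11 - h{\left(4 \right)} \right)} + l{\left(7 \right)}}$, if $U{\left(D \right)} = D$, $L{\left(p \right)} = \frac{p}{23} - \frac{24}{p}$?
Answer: $\frac{2 i \sqrt{20010}}{115} \approx 2.4601 i$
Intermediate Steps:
$h{\left(K \right)} = K$ ($h{\left(K \right)} = K + 0 = K$)
$L{\left(p \right)} = - \frac{24}{p} + \frac{p}{23}$ ($L{\left(p \right)} = p \frac{1}{23} - \frac{24}{p} = \frac{p}{23} - \frac{24}{p} = - \frac{24}{p} + \frac{p}{23}$)
$l{\left(W \right)} = - W$ ($l{\left(W \right)} = W \left(-1\right) = - W$)
$\sqrt{L{\left(-11 - h{\left(4 \right)} \right)} + l{\left(7 \right)}} = \sqrt{\left(- \frac{24}{-11 - 4} + \frac{-11 - 4}{23}\right) - 7} = \sqrt{\left(- \frac{24}{-15} + \frac{1}{23} \left(-15\right)\right) - 7} = \sqrt{\left(\left(-24\right) \left(- \frac{1}{15}\right) - \frac{15}{23}\right) - 7} = \sqrt{\left(\frac{8}{5} - \frac{15}{23}\right) - 7} = \sqrt{\frac{109}{115} - 7} = \sqrt{- \frac{696}{115}} = \frac{2 i \sqrt{20010}}{115}$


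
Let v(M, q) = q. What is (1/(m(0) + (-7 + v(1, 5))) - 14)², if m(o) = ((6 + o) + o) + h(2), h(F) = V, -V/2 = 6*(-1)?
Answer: 49729/256 ≈ 194.25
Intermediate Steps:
V = 12 (V = -12*(-1) = -2*(-6) = 12)
h(F) = 12
m(o) = 18 + 2*o (m(o) = ((6 + o) + o) + 12 = (6 + 2*o) + 12 = 18 + 2*o)
(1/(m(0) + (-7 + v(1, 5))) - 14)² = (1/((18 + 2*0) + (-7 + 5)) - 14)² = (1/((18 + 0) - 2) - 14)² = (1/(18 - 2) - 14)² = (1/16 - 14)² = (-223/16)² = 49729/256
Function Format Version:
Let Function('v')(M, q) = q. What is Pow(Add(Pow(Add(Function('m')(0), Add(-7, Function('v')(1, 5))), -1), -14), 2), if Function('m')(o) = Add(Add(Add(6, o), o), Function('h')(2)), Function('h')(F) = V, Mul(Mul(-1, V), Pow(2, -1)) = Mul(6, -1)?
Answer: Rational(49729, 256) ≈ 194.25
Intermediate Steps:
V = 12 (V = Mul(-2, Mul(6, -1)) = Mul(-2, -6) = 12)
Function('h')(F) = 12
Function('m')(o) = Add(18, Mul(2, o)) (Function('m')(o) = Add(Add(Add(6, o), o), 12) = Add(Add(6, Mul(2, o)), 12) = Add(18, Mul(2, o)))
Pow(Add(Pow(Add(Function('m')(0), Add(-7, Function('v')(1, 5))), -1), -14), 2) = Pow(Add(Pow(Add(Add(18, Mul(2, 0)), Add(-7, 5)), -1), -14), 2) = Pow(Add(Pow(Add(Add(18, 0), -2), -1), -14), 2) = Pow(Add(Pow(Add(18, -2), -1), -14), 2) = Pow(Add(Pow(16, -1), -14), 2) = Pow(Add(Rational(1, 16), -14), 2) = Pow(Rational(-223, 16), 2) = Rational(49729, 256)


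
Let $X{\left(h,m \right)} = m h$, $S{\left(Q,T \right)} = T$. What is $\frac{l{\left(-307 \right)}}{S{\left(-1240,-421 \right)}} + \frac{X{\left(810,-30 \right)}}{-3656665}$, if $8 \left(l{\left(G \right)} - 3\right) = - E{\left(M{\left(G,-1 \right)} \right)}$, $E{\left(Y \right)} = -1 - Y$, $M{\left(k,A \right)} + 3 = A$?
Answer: $\frac{1010487}{2463129544} \approx 0.00041025$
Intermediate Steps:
$M{\left(k,A \right)} = -3 + A$
$X{\left(h,m \right)} = h m$
$l{\left(G \right)} = \frac{21}{8}$ ($l{\left(G \right)} = 3 + \frac{\left(-1\right) \left(-1 - \left(-3 - 1\right)\right)}{8} = 3 + \frac{\left(-1\right) \left(-1 - -4\right)}{8} = 3 + \frac{\left(-1\right) \left(-1 + 4\right)}{8} = 3 + \frac{\left(-1\right) 3}{8} = 3 + \frac{1}{8} \left(-3\right) = 3 - \frac{3}{8} = \frac{21}{8}$)
$\frac{l{\left(-307 \right)}}{S{\left(-1240,-421 \right)}} + \frac{X{\left(810,-30 \right)}}{-3656665} = \frac{21}{8 \left(-421\right)} + \frac{810 \left(-30\right)}{-3656665} = \frac{21}{8} \left(- \frac{1}{421}\right) - - \frac{4860}{731333} = - \frac{21}{3368} + \frac{4860}{731333} = \frac{1010487}{2463129544}$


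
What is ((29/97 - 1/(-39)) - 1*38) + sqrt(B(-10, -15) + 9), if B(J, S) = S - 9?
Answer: -142526/3783 + I*sqrt(15) ≈ -37.675 + 3.873*I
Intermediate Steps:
B(J, S) = -9 + S
((29/97 - 1/(-39)) - 1*38) + sqrt(B(-10, -15) + 9) = ((29/97 - 1/(-39)) - 1*38) + sqrt((-9 - 15) + 9) = ((29*(1/97) - 1*(-1/39)) - 38) + sqrt(-24 + 9) = ((29/97 + 1/39) - 38) + sqrt(-15) = (1228/3783 - 38) + I*sqrt(15) = -142526/3783 + I*sqrt(15)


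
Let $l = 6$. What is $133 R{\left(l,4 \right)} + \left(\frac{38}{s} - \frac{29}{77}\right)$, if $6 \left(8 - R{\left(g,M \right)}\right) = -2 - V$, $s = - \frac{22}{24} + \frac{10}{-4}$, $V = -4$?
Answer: $\frac{9548360}{9471} \approx 1008.2$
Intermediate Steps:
$s = - \frac{41}{12}$ ($s = \left(-22\right) \frac{1}{24} + 10 \left(- \frac{1}{4}\right) = - \frac{11}{12} - \frac{5}{2} = - \frac{41}{12} \approx -3.4167$)
$R{\left(g,M \right)} = \frac{23}{3}$ ($R{\left(g,M \right)} = 8 - \frac{-2 - -4}{6} = 8 - \frac{-2 + 4}{6} = 8 - \frac{1}{3} = \frac{23}{3}$)
$133 R{\left(l,4 \right)} + \left(\frac{38}{s} - \frac{29}{77}\right) = 133 \cdot \frac{23}{3} + \left(\frac{38}{- \frac{41}{12}} - \frac{29}{77}\right) = \frac{3059}{3} + \left(38 \left(- \frac{12}{41}\right) - \frac{29}{77}\right) = \frac{3059}{3} - \frac{36301}{3157} = \frac{9548360}{9471}$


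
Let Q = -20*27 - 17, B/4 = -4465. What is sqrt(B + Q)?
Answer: I*sqrt(18417) ≈ 135.71*I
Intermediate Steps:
B = -17860 (B = 4*(-4465) = -17860)
Q = -557 (Q = -540 - 17 = -557)
sqrt(B + Q) = sqrt(-17860 - 557) = sqrt(-18417) = I*sqrt(18417)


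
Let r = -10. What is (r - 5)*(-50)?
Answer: 750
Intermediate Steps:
(r - 5)*(-50) = (-10 - 5)*(-50) = -15*(-50) = 750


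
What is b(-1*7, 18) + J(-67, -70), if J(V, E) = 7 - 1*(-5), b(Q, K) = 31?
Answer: 43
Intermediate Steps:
J(V, E) = 12 (J(V, E) = 7 + 5 = 12)
b(-1*7, 18) + J(-67, -70) = 31 + 12 = 43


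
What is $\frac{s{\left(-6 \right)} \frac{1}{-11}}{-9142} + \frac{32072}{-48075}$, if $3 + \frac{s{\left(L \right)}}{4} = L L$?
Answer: $- \frac{146312662}{219750825} \approx -0.66581$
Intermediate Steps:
$s{\left(L \right)} = -12 + 4 L^{2}$ ($s{\left(L \right)} = -12 + 4 L L = -12 + 4 L^{2}$)
$\frac{s{\left(-6 \right)} \frac{1}{-11}}{-9142} + \frac{32072}{-48075} = \frac{\left(-12 + 4 \left(-6\right)^{2}\right) \frac{1}{-11}}{-9142} + \frac{32072}{-48075} = \left(-12 + 4 \cdot 36\right) \left(- \frac{1}{11}\right) \left(- \frac{1}{9142}\right) + 32072 \left(- \frac{1}{48075}\right) = \left(-12 + 144\right) \left(- \frac{1}{11}\right) \left(- \frac{1}{9142}\right) - \frac{32072}{48075} = 132 \left(- \frac{1}{11}\right) \left(- \frac{1}{9142}\right) - \frac{32072}{48075} = \left(-12\right) \left(- \frac{1}{9142}\right) - \frac{32072}{48075} = \frac{6}{4571} - \frac{32072}{48075} = - \frac{146312662}{219750825}$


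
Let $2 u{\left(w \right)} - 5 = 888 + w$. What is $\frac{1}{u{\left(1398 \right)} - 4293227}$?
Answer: $- \frac{2}{8584163} \approx -2.3299 \cdot 10^{-7}$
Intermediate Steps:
$u{\left(w \right)} = \frac{893}{2} + \frac{w}{2}$ ($u{\left(w \right)} = \frac{5}{2} + \frac{888 + w}{2} = \frac{5}{2} + \left(444 + \frac{w}{2}\right) = \frac{893}{2} + \frac{w}{2}$)
$\frac{1}{u{\left(1398 \right)} - 4293227} = \frac{1}{\left(\frac{893}{2} + \frac{1}{2} \cdot 1398\right) - 4293227} = \frac{1}{\left(\frac{893}{2} + 699\right) - 4293227} = \frac{1}{\frac{2291}{2} - 4293227} = \frac{1}{- \frac{8584163}{2}} = - \frac{2}{8584163}$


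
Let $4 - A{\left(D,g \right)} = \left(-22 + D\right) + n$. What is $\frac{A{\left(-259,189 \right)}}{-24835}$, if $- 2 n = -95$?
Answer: $- \frac{95}{9934} \approx -0.0095631$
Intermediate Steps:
$n = \frac{95}{2}$ ($n = \left(- \frac{1}{2}\right) \left(-95\right) = \frac{95}{2} \approx 47.5$)
$A{\left(D,g \right)} = - \frac{43}{2} - D$ ($A{\left(D,g \right)} = 4 - \left(\left(-22 + D\right) + \frac{95}{2}\right) = 4 - \left(\frac{51}{2} + D\right) = - \frac{43}{2} - D$)
$\frac{A{\left(-259,189 \right)}}{-24835} = \frac{- \frac{43}{2} - -259}{-24835} = \left(- \frac{43}{2} + 259\right) \left(- \frac{1}{24835}\right) = \frac{475}{2} \left(- \frac{1}{24835}\right) = - \frac{95}{9934}$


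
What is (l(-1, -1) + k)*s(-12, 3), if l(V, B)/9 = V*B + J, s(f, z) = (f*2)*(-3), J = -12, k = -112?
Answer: -15192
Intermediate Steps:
s(f, z) = -6*f (s(f, z) = (2*f)*(-3) = -6*f)
l(V, B) = -108 + 9*B*V (l(V, B) = 9*(V*B - 12) = 9*(B*V - 12) = 9*(-12 + B*V) = -108 + 9*B*V)
(l(-1, -1) + k)*s(-12, 3) = ((-108 + 9*(-1)*(-1)) - 112)*(-6*(-12)) = ((-108 + 9) - 112)*72 = (-99 - 112)*72 = -211*72 = -15192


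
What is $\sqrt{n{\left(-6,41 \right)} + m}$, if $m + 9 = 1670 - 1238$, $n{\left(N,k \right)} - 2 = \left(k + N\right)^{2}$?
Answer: $5 \sqrt{66} \approx 40.62$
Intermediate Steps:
$n{\left(N,k \right)} = 2 + \left(N + k\right)^{2}$ ($n{\left(N,k \right)} = 2 + \left(k + N\right)^{2} = 2 + \left(N + k\right)^{2}$)
$m = 423$ ($m = -9 + \left(1670 - 1238\right) = -9 + 432 = 423$)
$\sqrt{n{\left(-6,41 \right)} + m} = \sqrt{\left(2 + \left(-6 + 41\right)^{2}\right) + 423} = \sqrt{\left(2 + 35^{2}\right) + 423} = \sqrt{\left(2 + 1225\right) + 423} = \sqrt{1227 + 423} = \sqrt{1650} = 5 \sqrt{66}$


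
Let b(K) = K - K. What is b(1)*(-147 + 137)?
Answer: 0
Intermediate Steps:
b(K) = 0
b(1)*(-147 + 137) = 0*(-147 + 137) = 0*(-10) = 0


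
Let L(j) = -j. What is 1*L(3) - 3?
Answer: -6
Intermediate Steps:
1*L(3) - 3 = 1*(-1*3) - 3 = 1*(-3) - 3 = -3 - 3 = -6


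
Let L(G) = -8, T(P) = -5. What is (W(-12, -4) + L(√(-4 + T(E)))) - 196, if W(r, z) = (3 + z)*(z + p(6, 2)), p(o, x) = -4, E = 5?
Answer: -196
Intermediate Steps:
W(r, z) = (-4 + z)*(3 + z) (W(r, z) = (3 + z)*(z - 4) = (3 + z)*(-4 + z) = (-4 + z)*(3 + z))
(W(-12, -4) + L(√(-4 + T(E)))) - 196 = ((-12 + (-4)² - 1*(-4)) - 8) - 196 = ((-12 + 16 + 4) - 8) - 196 = (8 - 8) - 196 = 0 - 196 = -196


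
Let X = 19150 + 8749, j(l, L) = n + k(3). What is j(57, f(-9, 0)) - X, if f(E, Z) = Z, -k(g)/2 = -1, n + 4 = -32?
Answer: -27933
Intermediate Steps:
n = -36 (n = -4 - 32 = -36)
k(g) = 2 (k(g) = -2*(-1) = 2)
j(l, L) = -34 (j(l, L) = -36 + 2 = -34)
X = 27899
j(57, f(-9, 0)) - X = -34 - 1*27899 = -34 - 27899 = -27933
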